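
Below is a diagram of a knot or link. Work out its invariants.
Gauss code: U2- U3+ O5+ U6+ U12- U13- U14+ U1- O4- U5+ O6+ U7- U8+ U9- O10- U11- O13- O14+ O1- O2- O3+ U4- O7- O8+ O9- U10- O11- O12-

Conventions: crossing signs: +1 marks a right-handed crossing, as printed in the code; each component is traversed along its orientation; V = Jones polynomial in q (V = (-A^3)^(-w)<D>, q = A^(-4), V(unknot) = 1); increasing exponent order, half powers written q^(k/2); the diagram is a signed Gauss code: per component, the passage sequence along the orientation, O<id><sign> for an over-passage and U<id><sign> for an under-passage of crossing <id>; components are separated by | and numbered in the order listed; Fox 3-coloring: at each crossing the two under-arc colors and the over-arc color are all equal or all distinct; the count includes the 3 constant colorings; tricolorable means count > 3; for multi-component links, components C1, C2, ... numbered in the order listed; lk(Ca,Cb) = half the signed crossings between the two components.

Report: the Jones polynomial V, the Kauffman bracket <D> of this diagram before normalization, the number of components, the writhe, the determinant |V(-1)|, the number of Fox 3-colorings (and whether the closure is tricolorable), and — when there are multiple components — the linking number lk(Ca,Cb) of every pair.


Jones polynomial: V(q) = -q^-6 + q^-5 - q^-4 + 2q^-3 - q^-2 + q^-1
<D> = A^-8 - A^-4 + 2 - A^4 + A^8 - A^12; writhe -4
components 1, writhe -4 (14 crossings)
3-colorings: 3 of 3^14, det 7 — not tricolorable
note: the span of V is 5, forcing >= 5 crossings in any diagram


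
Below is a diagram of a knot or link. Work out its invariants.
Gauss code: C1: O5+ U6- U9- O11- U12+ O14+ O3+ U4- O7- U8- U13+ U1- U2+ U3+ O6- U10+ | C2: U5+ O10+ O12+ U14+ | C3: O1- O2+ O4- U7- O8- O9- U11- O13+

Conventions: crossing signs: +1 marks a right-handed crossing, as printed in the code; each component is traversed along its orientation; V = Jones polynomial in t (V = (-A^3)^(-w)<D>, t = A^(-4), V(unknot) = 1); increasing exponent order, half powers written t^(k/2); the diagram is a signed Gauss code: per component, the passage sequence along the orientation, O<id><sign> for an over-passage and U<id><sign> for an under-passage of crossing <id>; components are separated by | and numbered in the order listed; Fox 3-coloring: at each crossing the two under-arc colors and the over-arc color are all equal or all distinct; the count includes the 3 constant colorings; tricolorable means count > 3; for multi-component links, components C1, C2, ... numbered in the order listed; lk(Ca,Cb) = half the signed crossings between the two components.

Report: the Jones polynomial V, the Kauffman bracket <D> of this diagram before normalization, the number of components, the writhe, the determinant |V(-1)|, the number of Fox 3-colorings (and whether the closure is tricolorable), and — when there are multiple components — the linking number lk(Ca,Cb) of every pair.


V(t) = t^-4 + 1 + t + t^3
bracket: A^-12 + A^-4 + 1 + A^16, w = 0
3 components, writhe 0, over 14 crossings
lk(C1,C2) = +2
linking number lk(C1,C3) = -2
lk(C2,C3): 0
det 0, colorings 9 of 3^14 — tricolorable
observation: the span of V is 7, within the link bound 14 + 3 - 1


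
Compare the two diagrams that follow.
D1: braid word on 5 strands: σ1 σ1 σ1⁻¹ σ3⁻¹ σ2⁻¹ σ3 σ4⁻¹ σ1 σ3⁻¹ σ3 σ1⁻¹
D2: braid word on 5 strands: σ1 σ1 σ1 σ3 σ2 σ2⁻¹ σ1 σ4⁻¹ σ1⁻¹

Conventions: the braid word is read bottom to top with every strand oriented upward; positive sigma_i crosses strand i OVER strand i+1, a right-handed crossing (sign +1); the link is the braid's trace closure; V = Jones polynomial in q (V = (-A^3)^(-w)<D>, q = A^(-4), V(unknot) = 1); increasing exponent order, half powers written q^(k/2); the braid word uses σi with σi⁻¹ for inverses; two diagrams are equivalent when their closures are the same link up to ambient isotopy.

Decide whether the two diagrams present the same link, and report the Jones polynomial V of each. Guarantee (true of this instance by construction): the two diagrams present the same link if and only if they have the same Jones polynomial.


equivalent: no
V(D1) = -q^(-1/2) - q^(1/2)  (w -1, c 11, <D> = A^-5 + A^-1)
V(D2) = -q^(1/2) - q^(3/2) - q^(5/2) + q^(9/2)  [9 crossings, <D> = -A^-9 + A^-1 + A^3 + A^7, w = +3]
key observation: comparing 2 Jones polynomials yields 2 groups


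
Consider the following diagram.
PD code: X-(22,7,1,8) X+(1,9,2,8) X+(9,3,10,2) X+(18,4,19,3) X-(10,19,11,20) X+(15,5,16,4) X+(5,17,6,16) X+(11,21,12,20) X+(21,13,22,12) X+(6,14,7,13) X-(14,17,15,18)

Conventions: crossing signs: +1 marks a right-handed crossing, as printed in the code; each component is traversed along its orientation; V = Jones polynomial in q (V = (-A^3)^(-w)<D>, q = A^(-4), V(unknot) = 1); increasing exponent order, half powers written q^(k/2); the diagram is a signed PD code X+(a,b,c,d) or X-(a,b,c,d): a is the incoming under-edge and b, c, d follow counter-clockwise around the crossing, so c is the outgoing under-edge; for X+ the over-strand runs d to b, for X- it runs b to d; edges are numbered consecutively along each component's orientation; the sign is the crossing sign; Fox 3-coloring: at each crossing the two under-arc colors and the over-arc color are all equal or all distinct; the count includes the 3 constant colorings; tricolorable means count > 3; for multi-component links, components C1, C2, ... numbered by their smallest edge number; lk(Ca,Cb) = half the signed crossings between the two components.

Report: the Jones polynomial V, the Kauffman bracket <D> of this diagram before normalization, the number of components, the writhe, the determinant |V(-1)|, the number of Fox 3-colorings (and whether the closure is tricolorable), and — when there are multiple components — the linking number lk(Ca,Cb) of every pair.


V = q - q^2 + 2q^3 - q^4 + q^5 - q^6
<D> = A^-9 - A^-5 + A^-1 - 2A^3 + A^7 - A^11 (w = +5)
1 component over 11 crossings, w = +5
3 Fox colorings among 3^11, |V(-1)| = 7: not tricolorable
why: det 7 = |V(-1)|; not divisible by 3, so not tricolorable


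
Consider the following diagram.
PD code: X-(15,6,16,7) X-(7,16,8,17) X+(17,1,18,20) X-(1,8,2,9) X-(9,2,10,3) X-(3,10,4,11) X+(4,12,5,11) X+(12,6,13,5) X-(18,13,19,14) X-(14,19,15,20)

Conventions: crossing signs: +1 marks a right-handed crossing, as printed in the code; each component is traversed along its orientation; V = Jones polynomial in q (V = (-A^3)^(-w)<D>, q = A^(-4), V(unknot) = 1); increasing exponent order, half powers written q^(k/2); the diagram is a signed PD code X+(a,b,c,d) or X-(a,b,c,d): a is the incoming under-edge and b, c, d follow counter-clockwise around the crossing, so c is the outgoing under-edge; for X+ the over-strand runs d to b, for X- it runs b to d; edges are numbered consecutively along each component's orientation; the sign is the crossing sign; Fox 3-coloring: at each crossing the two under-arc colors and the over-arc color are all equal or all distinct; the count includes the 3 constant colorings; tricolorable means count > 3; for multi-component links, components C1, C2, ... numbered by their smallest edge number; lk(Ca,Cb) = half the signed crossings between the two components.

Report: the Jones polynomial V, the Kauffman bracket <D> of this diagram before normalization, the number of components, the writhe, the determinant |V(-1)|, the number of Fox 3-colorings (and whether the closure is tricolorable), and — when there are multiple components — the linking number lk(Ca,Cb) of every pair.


V = -q^-6 + q^-5 - q^-4 + 2q^-3 - q^-2 + q^-1
<D> = A^-8 - A^-4 + 2 - A^4 + A^8 - A^12 (w = -4)
1 component over 10 crossings, w = -4
3 Fox colorings among 3^10, |V(-1)| = 7: not tricolorable
why: det 7 = |V(-1)|; not divisible by 3, so not tricolorable


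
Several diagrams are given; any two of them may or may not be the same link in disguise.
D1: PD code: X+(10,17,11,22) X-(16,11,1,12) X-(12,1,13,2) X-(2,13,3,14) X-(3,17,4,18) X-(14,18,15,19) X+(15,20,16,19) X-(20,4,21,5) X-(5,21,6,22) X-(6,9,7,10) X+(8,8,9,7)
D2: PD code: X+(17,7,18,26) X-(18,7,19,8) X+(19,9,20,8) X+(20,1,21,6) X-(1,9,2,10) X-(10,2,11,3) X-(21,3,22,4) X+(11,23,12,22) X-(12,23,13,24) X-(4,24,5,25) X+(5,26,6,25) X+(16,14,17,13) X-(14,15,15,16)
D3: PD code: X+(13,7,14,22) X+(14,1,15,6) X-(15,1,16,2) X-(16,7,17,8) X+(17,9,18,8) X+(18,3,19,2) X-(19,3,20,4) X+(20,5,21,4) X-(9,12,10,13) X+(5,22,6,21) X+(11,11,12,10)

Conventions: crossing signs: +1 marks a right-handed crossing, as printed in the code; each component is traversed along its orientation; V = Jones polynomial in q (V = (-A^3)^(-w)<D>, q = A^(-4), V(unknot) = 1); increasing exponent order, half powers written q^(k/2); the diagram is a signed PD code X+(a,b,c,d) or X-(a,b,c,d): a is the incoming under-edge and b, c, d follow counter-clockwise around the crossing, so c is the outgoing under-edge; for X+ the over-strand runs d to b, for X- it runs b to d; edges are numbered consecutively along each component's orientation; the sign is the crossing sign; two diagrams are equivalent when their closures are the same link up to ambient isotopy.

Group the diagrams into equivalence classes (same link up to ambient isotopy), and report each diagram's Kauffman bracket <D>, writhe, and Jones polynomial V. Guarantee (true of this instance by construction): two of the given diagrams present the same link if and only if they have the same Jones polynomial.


equivalence classes: {D1} | {D2} | {D3}
D1 (bracket A^-9 + 2A^-1 - A^3 + A^7 - A^11; 11 crossings at w = -5): V = q^(-13/2) - q^(-11/2) + q^(-9/2) - 2q^(-7/2) - q^(-3/2)
V(D2) = -q^(-5/2) - q^(-1/2)  (w -1, c 13, <D> = A^-1 + A^7)
V(D3) = -q^(1/2) - q^(5/2)  (w +3, c 11, <D> = A^-1 + A^7)
observation: V(q) takes 3 values over 3 diagrams, fixing the grouping


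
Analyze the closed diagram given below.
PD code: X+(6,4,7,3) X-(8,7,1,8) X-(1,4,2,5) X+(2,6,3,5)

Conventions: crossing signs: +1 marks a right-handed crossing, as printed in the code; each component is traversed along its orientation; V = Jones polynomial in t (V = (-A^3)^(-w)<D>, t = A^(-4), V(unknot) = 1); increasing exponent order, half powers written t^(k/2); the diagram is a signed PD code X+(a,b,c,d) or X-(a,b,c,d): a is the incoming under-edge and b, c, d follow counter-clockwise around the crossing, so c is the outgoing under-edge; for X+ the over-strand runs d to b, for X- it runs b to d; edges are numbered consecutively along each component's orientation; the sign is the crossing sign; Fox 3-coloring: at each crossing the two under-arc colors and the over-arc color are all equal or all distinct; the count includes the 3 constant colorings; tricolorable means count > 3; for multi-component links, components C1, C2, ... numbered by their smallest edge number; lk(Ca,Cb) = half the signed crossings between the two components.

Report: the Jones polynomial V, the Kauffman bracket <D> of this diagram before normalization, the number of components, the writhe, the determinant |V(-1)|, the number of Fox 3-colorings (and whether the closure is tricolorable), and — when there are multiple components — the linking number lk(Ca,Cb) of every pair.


V = 1
<D> = 1 (w = 0)
1 component over 4 crossings, w = 0
3 Fox colorings among 3^4, |V(-1)| = 1: not tricolorable
why: |V(-1)| = 1: so not tricolorable, since 3 does not divide 1


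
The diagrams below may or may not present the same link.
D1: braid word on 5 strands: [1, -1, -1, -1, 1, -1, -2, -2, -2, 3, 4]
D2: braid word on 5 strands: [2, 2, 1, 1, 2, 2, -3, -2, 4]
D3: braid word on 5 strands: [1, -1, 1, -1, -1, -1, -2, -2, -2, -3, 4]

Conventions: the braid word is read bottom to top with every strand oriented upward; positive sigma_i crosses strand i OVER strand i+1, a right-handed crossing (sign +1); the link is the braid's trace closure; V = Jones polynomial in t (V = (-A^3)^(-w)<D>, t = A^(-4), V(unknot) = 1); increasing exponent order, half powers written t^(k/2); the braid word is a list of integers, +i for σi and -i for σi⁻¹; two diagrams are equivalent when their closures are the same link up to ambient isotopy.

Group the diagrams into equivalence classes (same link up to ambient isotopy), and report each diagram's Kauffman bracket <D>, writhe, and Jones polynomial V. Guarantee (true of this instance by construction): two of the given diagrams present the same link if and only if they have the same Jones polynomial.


grouping into links: {D1, D3} | {D2}
V(D1) = t^(-13/2) - t^(-11/2) + t^(-9/2) - 2t^(-7/2) - t^(-3/2)  (w -3, c 11, <D> = A^-3 + 2A^5 - A^9 + A^13 - A^17)
V(D2) = -t^(3/2) - 2t^(7/2) + t^(9/2) - t^(11/2) + t^(13/2)  [9 crossings, <D> = -A^-11 + A^-7 - A^-3 + 2A + A^9, w = +5]
V(D3) = t^(-13/2) - t^(-11/2) + t^(-9/2) - 2t^(-7/2) - t^(-3/2)  (w -5, c 11, <D> = A^-9 + 2A^-1 - A^3 + A^7 - A^11)
key observation: comparing 3 Jones polynomials yields 2 groups


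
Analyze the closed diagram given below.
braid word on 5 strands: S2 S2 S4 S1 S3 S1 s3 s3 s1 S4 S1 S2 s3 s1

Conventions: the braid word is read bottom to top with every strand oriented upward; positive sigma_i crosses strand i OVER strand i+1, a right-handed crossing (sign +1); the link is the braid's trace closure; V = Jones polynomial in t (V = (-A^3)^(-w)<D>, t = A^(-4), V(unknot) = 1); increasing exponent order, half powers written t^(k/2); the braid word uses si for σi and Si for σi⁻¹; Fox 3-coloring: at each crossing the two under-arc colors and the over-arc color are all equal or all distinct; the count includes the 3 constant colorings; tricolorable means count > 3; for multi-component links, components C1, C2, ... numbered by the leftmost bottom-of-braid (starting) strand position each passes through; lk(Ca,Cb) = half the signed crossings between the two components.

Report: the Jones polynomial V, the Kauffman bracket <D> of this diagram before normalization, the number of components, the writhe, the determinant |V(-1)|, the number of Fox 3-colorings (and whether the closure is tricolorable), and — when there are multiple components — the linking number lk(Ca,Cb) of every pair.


V(t) = -t^-8 + 2t^-7 - 4t^-6 + 6t^-5 - 6t^-4 + 7t^-3 - 6t^-2 + 4t^-1 - 2 + t
bracket: A^-16 - 2A^-12 + 4A^-8 - 6A^-4 + 7 - 6A^4 + 6A^8 - 4A^12 + 2A^16 - A^20, w = -4
1 component, writhe -4, over 14 crossings
det 39, colorings 9 of 3^14 — tricolorable
observation: w = -4 (over 14 crossings) is diagram-only; (-A^3)^(4) removes it from V


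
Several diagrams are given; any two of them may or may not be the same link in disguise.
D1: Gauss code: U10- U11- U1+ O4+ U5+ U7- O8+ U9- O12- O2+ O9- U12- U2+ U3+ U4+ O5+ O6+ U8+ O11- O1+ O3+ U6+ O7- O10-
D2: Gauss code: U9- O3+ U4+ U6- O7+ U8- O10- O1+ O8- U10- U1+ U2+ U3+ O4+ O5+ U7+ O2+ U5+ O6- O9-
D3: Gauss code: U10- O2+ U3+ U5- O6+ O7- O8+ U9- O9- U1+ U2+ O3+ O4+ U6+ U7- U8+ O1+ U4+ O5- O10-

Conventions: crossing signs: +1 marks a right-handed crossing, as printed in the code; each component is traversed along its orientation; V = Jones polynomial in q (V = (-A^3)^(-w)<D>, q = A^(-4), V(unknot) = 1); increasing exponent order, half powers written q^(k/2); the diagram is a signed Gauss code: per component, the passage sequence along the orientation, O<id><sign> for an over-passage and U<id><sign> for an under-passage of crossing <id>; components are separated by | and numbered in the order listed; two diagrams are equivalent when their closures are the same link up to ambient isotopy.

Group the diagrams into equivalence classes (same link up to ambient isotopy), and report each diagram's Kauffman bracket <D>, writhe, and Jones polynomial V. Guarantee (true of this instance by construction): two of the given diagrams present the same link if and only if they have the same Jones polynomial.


equivalence classes: {D1, D2, D3}
D1 (bracket -A^-18 + A^-14 - A^-10 + 2A^-6 - A^-2 + A^2; 12 crossings at w = +2): V = q - q^2 + 2q^3 - q^4 + q^5 - q^6
D2 (bracket -A^-18 + A^-14 - A^-10 + 2A^-6 - A^-2 + A^2; 10 crossings at w = +2): V = q - q^2 + 2q^3 - q^4 + q^5 - q^6
V(D3) = q - q^2 + 2q^3 - q^4 + q^5 - q^6  (w +2, c 10, <D> = -A^-18 + A^-14 - A^-10 + 2A^-6 - A^-2 + A^2)
observation: all 3 diagrams share one V(q), hence one class


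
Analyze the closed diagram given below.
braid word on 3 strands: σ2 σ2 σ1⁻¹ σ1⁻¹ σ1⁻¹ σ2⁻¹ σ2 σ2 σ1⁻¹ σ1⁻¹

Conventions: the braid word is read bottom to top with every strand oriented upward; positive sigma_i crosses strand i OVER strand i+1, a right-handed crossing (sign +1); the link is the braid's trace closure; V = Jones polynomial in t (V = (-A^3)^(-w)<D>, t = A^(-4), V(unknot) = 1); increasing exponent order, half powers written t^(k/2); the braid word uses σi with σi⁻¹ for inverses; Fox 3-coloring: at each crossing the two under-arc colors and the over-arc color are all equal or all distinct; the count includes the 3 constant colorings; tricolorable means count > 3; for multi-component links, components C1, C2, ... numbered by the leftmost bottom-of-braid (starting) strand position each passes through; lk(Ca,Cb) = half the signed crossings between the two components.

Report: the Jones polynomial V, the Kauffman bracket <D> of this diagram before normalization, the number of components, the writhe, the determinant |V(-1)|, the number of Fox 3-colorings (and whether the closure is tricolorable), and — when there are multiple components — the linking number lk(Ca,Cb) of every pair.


V = -t^-6 + 2t^-5 - 4t^-4 + 5t^-3 - 4t^-2 + 5t^-1 - 3 + 2t - t^2
<D> = -A^-14 + 2A^-10 - 3A^-6 + 5A^-2 - 4A^2 + 5A^6 - 4A^10 + 2A^14 - A^18 (w = -2)
1 component over 10 crossings, w = -2
9 Fox colorings among 3^10, |V(-1)| = 27: tricolorable
why: w = -2 (over 10 crossings) is diagram-only; (-A^3)^(2) removes it from V


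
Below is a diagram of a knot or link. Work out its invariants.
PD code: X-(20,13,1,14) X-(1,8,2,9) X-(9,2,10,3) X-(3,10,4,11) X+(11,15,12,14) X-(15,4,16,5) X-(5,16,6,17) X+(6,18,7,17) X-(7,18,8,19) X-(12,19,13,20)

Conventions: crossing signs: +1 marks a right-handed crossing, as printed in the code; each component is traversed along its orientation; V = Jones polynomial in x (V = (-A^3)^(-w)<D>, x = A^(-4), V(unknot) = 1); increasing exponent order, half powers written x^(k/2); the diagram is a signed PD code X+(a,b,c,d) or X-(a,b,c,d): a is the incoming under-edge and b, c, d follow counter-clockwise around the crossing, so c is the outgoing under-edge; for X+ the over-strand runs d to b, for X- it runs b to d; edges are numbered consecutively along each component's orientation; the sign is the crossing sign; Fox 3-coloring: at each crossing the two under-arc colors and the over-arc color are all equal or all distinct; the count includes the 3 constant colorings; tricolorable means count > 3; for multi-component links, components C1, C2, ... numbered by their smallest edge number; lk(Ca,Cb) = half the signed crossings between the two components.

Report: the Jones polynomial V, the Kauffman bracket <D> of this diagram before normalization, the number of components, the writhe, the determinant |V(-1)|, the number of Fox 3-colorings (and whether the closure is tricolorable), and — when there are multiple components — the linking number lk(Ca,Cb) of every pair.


V = -x^-9 + 2x^-8 - 3x^-7 + 3x^-6 - 3x^-5 + 3x^-4 - x^-3 + x^-2
<D> = A^-10 - A^-6 + 3A^-2 - 3A^2 + 3A^6 - 3A^10 + 2A^14 - A^18 (w = -6)
1 component over 10 crossings, w = -6
3 Fox colorings among 3^10, |V(-1)| = 17: not tricolorable
why: w = -6 (over 10 crossings) is diagram-only; (-A^3)^(6) removes it from V


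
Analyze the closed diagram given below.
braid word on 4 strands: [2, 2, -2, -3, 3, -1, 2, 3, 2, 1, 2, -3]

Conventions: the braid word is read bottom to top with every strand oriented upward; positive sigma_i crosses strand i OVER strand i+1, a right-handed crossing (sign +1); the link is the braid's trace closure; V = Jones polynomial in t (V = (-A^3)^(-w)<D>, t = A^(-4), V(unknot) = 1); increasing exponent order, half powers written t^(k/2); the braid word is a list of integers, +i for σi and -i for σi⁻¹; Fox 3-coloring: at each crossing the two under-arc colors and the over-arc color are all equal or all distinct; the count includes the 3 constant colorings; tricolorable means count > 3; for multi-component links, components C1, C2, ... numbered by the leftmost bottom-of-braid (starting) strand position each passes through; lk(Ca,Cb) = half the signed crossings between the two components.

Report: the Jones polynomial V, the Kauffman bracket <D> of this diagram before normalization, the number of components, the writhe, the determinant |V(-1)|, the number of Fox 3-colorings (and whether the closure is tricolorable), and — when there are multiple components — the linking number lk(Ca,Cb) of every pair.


V = -t^(1/2) + t^(3/2) - t^(5/2) - t^(9/2)
<D> = -A^-6 - A^2 + A^6 - A^10 (w = +4)
2 components over 12 crossings, w = +4
lk(C1,C2): +2
3 Fox colorings among 3^12, |V(-1)| = 4: not tricolorable
why: free reduction leaves σ2 σ1⁻¹ σ2 σ3 σ2 σ1 σ2 σ3⁻¹ of the original 12 letters


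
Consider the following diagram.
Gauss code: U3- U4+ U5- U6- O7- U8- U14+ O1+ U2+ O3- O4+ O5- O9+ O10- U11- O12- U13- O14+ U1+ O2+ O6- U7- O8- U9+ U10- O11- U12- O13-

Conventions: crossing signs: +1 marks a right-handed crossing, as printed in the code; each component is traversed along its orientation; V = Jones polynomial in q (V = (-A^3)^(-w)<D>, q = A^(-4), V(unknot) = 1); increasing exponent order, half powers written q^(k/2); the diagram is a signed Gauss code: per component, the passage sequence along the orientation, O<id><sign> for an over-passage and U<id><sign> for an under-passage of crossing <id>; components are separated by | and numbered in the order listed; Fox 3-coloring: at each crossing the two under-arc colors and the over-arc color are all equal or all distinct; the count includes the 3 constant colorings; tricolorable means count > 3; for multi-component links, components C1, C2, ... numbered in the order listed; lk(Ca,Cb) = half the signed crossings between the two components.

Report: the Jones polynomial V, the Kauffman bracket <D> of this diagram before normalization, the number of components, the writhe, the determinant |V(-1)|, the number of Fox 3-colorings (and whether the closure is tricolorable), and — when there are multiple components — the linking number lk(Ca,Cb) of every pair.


V = -q^-8 + 2q^-7 - 3q^-6 + 4q^-5 - 5q^-4 + 5q^-3 - 3q^-2 + 3q^-1 - 1
<D> = -A^-12 + 3A^-8 - 3A^-4 + 5 - 5A^4 + 4A^8 - 3A^12 + 2A^16 - A^20 (w = -4)
1 component over 14 crossings, w = -4
9 Fox colorings among 3^14, |V(-1)| = 27: tricolorable
why: V spans 8 powers of q: at least 8 crossings in any diagram


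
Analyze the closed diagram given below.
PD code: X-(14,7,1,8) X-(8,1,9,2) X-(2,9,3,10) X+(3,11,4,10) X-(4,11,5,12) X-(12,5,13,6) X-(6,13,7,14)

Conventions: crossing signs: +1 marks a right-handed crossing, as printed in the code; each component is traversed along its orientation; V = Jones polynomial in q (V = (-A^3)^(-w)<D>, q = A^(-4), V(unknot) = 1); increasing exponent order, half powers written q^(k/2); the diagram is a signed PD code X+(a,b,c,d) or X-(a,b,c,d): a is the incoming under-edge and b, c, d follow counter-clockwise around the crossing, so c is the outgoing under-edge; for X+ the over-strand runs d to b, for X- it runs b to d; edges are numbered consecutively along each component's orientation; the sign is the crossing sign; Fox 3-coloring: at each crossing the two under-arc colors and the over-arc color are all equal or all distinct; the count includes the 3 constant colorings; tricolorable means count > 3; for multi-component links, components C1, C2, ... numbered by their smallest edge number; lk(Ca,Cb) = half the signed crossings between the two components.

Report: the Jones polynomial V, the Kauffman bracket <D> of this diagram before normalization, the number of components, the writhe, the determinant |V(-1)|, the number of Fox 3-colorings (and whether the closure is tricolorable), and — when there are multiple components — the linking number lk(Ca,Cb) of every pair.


V(q) = -q^-7 + q^-6 - q^-5 + q^-4 + q^-2
bracket: -A^-7 - A + A^5 - A^9 + A^13, w = -5
1 component, writhe -5, over 7 crossings
det 5, colorings 3 of 3^7 — not tricolorable
observation: w = -5 (over 7 crossings) is diagram-only; (-A^3)^(5) removes it from V


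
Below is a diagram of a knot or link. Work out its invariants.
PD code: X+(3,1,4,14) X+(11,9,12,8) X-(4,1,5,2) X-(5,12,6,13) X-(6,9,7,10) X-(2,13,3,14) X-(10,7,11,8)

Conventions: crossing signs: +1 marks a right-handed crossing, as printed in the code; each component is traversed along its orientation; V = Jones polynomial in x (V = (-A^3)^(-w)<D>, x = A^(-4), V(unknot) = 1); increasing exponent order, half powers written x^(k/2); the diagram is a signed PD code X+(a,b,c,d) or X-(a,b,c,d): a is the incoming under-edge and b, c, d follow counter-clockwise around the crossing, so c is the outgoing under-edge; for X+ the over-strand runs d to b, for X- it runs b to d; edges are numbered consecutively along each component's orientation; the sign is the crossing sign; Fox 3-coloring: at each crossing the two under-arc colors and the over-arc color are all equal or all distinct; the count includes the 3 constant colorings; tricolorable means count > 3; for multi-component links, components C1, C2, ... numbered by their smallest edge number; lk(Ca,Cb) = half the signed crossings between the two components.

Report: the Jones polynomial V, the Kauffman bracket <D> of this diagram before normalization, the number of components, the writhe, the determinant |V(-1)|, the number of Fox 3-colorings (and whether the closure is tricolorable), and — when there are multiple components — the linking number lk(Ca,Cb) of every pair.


Jones polynomial: V(x) = 1
<D> = -A^-9; writhe -3
components 1, writhe -3 (7 crossings)
3-colorings: 3 of 3^7, det 1 — not tricolorable
note: w = -3 shifts under R1 moves; the (-A^3)^(3) factor cancels that in V


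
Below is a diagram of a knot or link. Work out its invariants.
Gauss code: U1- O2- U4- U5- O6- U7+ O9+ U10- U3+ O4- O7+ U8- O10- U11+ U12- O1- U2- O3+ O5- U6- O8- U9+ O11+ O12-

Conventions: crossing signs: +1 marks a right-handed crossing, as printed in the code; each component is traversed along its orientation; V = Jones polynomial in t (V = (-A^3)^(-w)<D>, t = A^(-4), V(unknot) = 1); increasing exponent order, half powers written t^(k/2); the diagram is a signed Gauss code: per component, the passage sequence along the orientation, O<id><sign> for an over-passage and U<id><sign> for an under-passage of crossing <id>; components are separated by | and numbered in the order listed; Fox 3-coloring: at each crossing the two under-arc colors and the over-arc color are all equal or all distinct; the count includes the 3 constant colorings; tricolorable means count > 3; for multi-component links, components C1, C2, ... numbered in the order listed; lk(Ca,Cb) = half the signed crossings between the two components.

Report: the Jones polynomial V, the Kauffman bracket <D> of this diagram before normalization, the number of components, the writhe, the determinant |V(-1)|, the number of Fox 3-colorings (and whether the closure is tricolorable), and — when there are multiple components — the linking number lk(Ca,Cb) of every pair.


V(t) = -t^-8 + 3t^-7 - 5t^-6 + 6t^-5 - 7t^-4 + 7t^-3 - 5t^-2 + 4t^-1 - 1
bracket: -A^-12 + 4A^-8 - 5A^-4 + 7 - 7A^4 + 6A^8 - 5A^12 + 3A^16 - A^20, w = -4
1 component, writhe -4, over 12 crossings
det 39, colorings 9 of 3^12 — tricolorable
observation: det 39 = |V(-1)|; divisible by 3, so tricolorable


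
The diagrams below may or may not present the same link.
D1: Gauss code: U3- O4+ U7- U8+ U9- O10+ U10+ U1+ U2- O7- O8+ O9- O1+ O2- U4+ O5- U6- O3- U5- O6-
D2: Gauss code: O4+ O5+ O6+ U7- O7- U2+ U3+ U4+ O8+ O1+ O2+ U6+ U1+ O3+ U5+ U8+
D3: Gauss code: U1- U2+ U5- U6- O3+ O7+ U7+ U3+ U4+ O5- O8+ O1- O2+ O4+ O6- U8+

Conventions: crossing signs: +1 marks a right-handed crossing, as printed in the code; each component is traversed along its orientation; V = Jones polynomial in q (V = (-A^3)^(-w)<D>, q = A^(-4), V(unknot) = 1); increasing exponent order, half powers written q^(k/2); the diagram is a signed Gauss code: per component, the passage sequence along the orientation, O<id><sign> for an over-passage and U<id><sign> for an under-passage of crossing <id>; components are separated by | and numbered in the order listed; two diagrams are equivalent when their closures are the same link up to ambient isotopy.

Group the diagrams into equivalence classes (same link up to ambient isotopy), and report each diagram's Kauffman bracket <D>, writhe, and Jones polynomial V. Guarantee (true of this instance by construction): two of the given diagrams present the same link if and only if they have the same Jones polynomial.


classes: {D1} | {D2} | {D3}
V(D1) = -q^-4 + q^-3 + q^-1  [10 crossings, <D> = A^-2 + A^6 - A^10, w = -2]
V(D2) = q^2 + q^4 - q^5 + q^6 - q^7  (w +6, c 8, <D> = -A^-10 + A^-6 - A^-2 + A^2 + A^10)
V(D3) = 1  (w +2, c 8, <D> = A^6)
insight: 3 values of V(q) split the 3 diagrams


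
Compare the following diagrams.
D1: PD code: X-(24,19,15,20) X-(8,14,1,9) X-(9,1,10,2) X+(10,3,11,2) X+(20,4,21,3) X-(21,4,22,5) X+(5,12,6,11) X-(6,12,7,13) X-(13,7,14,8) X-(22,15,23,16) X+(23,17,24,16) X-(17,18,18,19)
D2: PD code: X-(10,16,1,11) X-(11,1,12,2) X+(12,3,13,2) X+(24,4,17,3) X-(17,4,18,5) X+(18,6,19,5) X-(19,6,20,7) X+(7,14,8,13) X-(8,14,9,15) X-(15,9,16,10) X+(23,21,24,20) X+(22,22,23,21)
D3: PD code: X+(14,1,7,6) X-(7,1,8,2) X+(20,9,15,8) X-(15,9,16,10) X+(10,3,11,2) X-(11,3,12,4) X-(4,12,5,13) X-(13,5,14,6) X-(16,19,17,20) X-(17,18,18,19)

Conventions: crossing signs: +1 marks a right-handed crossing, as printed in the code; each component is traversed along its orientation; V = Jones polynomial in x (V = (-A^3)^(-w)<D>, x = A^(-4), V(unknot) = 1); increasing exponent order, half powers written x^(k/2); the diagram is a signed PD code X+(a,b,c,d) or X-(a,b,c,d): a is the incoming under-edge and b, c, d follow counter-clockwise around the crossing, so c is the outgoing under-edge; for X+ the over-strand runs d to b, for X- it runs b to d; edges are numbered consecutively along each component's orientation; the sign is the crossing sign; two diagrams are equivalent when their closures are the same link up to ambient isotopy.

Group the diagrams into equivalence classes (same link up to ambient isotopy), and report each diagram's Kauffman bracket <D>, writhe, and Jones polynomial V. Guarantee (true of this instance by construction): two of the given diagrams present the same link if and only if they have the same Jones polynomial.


equivalence classes: {D1, D2, D3}
D1 (bracket A^-12 + A^-8 + A^-4 + 1; 12 crossings at w = -4): V = x^-3 + x^-2 + x^-1 + 1
V(D2) = x^-3 + x^-2 + x^-1 + 1  [12 crossings, <D> = 1 + A^4 + A^8 + A^12, w = 0]
V(D3) = x^-3 + x^-2 + x^-1 + 1  [10 crossings, <D> = A^-12 + A^-8 + A^-4 + 1, w = -4]
key observation: one V(x) for all 3 diagrams — one class (guaranteed)


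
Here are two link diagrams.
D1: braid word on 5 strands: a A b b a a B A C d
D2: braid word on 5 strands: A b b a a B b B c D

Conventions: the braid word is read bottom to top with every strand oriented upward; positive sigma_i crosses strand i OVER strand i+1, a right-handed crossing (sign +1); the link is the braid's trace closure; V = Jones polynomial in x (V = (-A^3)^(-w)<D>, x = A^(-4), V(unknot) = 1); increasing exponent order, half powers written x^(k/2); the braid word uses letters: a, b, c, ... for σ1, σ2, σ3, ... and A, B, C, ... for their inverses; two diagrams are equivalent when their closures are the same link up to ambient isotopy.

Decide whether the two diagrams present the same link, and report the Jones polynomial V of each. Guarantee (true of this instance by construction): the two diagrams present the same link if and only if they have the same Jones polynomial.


same link: yes
V(D1) = x + x^3 - x^4  [10 crossings, <D> = -A^-10 + A^-6 + A^2, w = +2]
D2 (bracket -A^-10 + A^-6 + A^2; 10 crossings at w = +2): V = x + x^3 - x^4
note: all 2 diagrams share one V(x), hence one class


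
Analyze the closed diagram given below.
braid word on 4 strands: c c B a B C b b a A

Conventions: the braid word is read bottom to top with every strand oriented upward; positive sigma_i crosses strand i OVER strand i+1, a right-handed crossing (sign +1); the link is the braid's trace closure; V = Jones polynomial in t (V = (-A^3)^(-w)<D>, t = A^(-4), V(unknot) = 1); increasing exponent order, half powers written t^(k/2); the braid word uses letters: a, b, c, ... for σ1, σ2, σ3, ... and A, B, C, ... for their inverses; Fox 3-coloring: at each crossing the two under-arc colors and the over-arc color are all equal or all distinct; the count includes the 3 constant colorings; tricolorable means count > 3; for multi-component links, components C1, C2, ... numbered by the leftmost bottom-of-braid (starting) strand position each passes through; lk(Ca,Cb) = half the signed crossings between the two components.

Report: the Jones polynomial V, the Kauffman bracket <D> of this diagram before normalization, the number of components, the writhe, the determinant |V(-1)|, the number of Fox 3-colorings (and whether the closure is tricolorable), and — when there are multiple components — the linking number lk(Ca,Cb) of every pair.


V(t) = -t^(-3/2) + t^(-1/2) - 2t^(1/2) + t^(3/2) - 2t^(5/2) + t^(7/2)
bracket: A^-8 - 2A^-4 + 1 - 2A^4 + A^8 - A^12, w = +2
2 components, writhe +2, over 10 crossings
lk(C1,C2) = 0
det 8, colorings 3 of 3^10 — not tricolorable
observation: the 1 component pair carries total linking 0


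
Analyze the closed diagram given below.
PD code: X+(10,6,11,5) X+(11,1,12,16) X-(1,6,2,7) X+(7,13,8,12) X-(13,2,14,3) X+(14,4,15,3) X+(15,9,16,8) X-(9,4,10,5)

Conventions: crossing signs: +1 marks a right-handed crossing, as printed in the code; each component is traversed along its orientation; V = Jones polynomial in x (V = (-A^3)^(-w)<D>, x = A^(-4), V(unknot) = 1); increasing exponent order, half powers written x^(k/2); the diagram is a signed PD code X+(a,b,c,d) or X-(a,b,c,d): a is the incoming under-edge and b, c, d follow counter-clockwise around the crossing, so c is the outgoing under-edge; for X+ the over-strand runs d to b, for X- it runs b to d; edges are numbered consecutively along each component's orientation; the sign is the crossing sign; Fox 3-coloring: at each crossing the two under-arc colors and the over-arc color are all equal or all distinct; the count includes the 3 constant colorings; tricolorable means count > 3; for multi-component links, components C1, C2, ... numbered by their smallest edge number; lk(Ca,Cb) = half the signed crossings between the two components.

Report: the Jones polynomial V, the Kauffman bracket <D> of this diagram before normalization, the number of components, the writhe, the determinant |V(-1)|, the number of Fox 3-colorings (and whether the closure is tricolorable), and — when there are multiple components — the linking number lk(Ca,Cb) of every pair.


V = x + x^3 - x^4
<D> = -A^-10 + A^-6 + A^2 (w = +2)
1 component over 8 crossings, w = +2
9 Fox colorings among 3^8, |V(-1)| = 3: tricolorable
why: V spans 3 powers of x: at least 3 crossings in any diagram


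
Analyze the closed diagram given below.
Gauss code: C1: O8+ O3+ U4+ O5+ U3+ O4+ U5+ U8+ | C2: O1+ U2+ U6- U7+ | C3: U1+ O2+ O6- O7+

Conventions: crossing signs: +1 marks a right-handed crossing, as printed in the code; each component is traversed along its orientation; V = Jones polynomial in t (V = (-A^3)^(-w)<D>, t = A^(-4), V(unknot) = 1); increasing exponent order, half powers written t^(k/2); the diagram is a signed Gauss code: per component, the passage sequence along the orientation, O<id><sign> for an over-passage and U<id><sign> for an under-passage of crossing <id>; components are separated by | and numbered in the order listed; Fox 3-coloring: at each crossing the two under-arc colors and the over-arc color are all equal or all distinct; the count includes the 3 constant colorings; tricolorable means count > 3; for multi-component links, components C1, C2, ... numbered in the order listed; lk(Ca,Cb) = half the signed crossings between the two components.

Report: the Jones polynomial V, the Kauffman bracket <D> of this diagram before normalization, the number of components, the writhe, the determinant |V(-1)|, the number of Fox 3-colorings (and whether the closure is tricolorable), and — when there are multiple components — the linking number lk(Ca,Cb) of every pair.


Jones polynomial: V(t) = t + t^2 + 2t^3 + t^4 - t^7
<D> = -A^-10 + A^2 + 2A^6 + A^10 + A^14; writhe +6
components 3, writhe +6 (8 crossings)
linking number lk(C1,C2) = 0
lk(C1,C3): 0
lk(C2,C3) = +1
3-colorings: 27 of 3^8, det 0 — tricolorable
note: the 3 component pairs carry total linking +1


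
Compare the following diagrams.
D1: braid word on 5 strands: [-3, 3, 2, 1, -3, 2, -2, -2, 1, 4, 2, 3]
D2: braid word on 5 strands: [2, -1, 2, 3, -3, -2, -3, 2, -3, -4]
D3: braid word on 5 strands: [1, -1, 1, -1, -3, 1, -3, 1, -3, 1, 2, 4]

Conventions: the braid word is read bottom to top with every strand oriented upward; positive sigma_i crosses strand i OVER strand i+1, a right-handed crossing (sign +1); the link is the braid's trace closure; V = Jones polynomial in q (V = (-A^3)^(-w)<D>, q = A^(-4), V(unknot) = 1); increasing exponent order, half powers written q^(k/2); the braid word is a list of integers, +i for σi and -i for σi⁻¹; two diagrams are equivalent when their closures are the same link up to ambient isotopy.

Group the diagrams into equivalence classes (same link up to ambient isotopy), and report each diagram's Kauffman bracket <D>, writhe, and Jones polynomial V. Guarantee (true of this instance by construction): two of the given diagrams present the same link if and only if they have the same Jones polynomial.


grouping into links: {D1} | {D2} | {D3}
V(D1) = 1  (w +4, c 12, <D> = A^12)
V(D2) = q^-2 - q^-1 + 1 - q + q^2  (w -2, c 10, <D> = A^-14 - A^-10 + A^-6 - A^-2 + A^2)
V(D3) = -q^-3 + q^-2 - q^-1 + 3 - q + q^2 - q^3  [12 crossings, <D> = -A^-6 + A^-2 - A^2 + 3A^6 - A^10 + A^14 - A^18, w = +2]
why: 3 classes among 3 diagrams; unequal V(q) rules out equality


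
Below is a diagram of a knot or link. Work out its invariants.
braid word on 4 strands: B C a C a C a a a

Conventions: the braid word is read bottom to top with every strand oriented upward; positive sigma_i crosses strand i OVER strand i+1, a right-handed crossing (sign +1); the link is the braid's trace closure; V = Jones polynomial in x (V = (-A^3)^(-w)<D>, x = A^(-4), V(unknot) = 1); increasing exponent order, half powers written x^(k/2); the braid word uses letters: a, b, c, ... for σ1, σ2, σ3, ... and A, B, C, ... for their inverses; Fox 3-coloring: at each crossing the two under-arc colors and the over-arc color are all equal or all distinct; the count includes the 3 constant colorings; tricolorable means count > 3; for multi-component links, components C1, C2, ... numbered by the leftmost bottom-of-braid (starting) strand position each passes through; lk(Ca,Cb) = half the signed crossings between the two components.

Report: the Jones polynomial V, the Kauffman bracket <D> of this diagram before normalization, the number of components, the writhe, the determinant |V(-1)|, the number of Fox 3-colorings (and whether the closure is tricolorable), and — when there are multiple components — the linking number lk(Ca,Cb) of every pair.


V = -x^-2 + x^-1 - 1 + 3x - 2x^2 + 3x^3 - 2x^4 + x^5 - x^6
<D> = A^-21 - A^-17 + 2A^-13 - 3A^-9 + 2A^-5 - 3A^-1 + A^3 - A^7 + A^11 (w = +1)
1 component over 9 crossings, w = +1
9 Fox colorings among 3^9, |V(-1)| = 15: tricolorable
why: w = +1 shifts under R1 moves; the (-A^3)^(-1) factor cancels that in V


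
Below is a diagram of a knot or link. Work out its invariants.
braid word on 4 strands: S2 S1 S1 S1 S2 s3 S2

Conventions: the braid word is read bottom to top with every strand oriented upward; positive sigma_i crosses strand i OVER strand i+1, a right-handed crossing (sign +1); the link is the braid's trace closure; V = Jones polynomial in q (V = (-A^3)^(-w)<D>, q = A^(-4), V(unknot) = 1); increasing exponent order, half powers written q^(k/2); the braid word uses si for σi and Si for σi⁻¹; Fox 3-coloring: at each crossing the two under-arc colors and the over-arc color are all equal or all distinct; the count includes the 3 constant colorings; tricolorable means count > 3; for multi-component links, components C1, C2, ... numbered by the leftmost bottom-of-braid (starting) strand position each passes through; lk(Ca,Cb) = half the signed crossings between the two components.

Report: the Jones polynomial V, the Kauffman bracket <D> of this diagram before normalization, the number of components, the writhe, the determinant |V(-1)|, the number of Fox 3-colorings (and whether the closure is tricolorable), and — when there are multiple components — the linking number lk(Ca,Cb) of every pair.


Jones polynomial: V(q) = q^-8 - 2q^-7 + q^-6 - 2q^-5 + 2q^-4 + q^-2
<D> = -A^-7 - 2A + 2A^5 - A^9 + 2A^13 - A^17; writhe -5
components 1, writhe -5 (7 crossings)
3-colorings: 27 of 3^7, det 9 — tricolorable
note: det 9 = |V(-1)|; divisible by 3, so tricolorable
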